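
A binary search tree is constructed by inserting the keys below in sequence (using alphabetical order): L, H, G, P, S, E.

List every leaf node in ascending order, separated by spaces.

E S

L: root
H: left child of L (depth 1)
G: left child of H (depth 2)
P: right child of L (depth 1)
S: right child of P (depth 2)
E: left child of G (depth 3)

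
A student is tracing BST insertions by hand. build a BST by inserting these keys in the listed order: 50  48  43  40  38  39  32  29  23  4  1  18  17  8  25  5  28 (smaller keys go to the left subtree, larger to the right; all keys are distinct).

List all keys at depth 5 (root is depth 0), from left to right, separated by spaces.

50: root
48: left child of 50 (depth 1)
43: left child of 48 (depth 2)
40: left child of 43 (depth 3)
38: left child of 40 (depth 4)
39: right child of 38 (depth 5)
32: left child of 38 (depth 5)
29: left child of 32 (depth 6)
23: left child of 29 (depth 7)
4: left child of 23 (depth 8)
1: left child of 4 (depth 9)
18: right child of 4 (depth 9)
17: left child of 18 (depth 10)
8: left child of 17 (depth 11)
25: right child of 23 (depth 8)
5: left child of 8 (depth 12)
28: right child of 25 (depth 9)

32 39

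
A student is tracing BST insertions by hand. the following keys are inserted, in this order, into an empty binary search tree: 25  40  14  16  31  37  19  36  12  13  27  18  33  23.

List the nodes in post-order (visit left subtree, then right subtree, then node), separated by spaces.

13 12 18 23 19 16 14 27 33 36 37 31 40 25

25: root
40: right child of 25 (depth 1)
14: left child of 25 (depth 1)
16: right child of 14 (depth 2)
31: left child of 40 (depth 2)
37: right child of 31 (depth 3)
19: right child of 16 (depth 3)
36: left child of 37 (depth 4)
12: left child of 14 (depth 2)
13: right child of 12 (depth 3)
27: left child of 31 (depth 3)
18: left child of 19 (depth 4)
33: left child of 36 (depth 5)
23: right child of 19 (depth 4)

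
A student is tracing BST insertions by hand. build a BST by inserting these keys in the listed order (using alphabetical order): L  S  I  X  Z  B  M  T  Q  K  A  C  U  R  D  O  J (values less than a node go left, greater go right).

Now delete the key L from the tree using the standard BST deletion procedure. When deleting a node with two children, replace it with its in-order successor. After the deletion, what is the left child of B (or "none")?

A

L: root
S: right child of L (depth 1)
I: left child of L (depth 1)
X: right child of S (depth 2)
Z: right child of X (depth 3)
B: left child of I (depth 2)
M: left child of S (depth 2)
T: left child of X (depth 3)
Q: right child of M (depth 3)
K: right child of I (depth 2)
A: left child of B (depth 3)
C: right child of B (depth 3)
U: right child of T (depth 4)
R: right child of Q (depth 4)
D: right child of C (depth 4)
O: left child of Q (depth 4)
J: left child of K (depth 3)

Delete L (two children — replace with in-order successor).
After deletion, B's left child: A.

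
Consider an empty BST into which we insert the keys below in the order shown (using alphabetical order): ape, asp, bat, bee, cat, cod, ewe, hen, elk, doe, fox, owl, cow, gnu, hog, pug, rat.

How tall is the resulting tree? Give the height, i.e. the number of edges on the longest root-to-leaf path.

Resulting structure (node: left, right):
  ape: L=–, R=asp
  asp: L=–, R=bat
  bat: L=–, R=bee
  bee: L=–, R=cat
  cat: L=–, R=cod
  cod: L=–, R=ewe
  ewe: L=elk, R=hen
  hen: L=fox, R=owl
  elk: L=doe, R=–
  doe: L=cow, R=–
  fox: L=–, R=gnu
  owl: L=hog, R=pug
  cow: L=–, R=–
  gnu: L=–, R=–
  hog: L=–, R=–
  pug: L=–, R=rat
  rat: L=–, R=–

The deepest node is rat at depth 10.

10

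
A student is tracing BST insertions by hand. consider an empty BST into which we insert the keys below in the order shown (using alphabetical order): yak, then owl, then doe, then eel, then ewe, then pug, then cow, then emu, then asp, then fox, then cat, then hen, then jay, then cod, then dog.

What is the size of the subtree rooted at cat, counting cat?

2

Insert yak: tree is empty, so yak becomes the root.
Insert owl: owl < yak → go left. Place as left child of yak.
Insert doe: doe < yak → go left; doe < owl → go left. Place as left child of owl.
Insert eel: eel < yak → go left; eel < owl → go left; eel > doe → go right. Place as right child of doe.
Insert ewe: ewe < yak → go left; ewe < owl → go left; ewe > doe → go right; ewe > eel → go right. Place as right child of eel.
Insert pug: pug < yak → go left; pug > owl → go right. Place as right child of owl.
Insert cow: cow < yak → go left; cow < owl → go left; cow < doe → go left. Place as left child of doe.
Insert emu: emu < yak → go left; emu < owl → go left; emu > doe → go right; emu > eel → go right; emu < ewe → go left. Place as left child of ewe.
Insert asp: asp < yak → go left; asp < owl → go left; asp < doe → go left; asp < cow → go left. Place as left child of cow.
Insert fox: fox < yak → go left; fox < owl → go left; fox > doe → go right; fox > eel → go right; fox > ewe → go right. Place as right child of ewe.
Insert cat: cat < yak → go left; cat < owl → go left; cat < doe → go left; cat < cow → go left; cat > asp → go right. Place as right child of asp.
Insert hen: hen < yak → go left; hen < owl → go left; hen > doe → go right; hen > eel → go right; hen > ewe → go right; hen > fox → go right. Place as right child of fox.
Insert jay: jay < yak → go left; jay < owl → go left; jay > doe → go right; jay > eel → go right; jay > ewe → go right; jay > fox → go right; jay > hen → go right. Place as right child of hen.
Insert cod: cod < yak → go left; cod < owl → go left; cod < doe → go left; cod < cow → go left; cod > asp → go right; cod > cat → go right. Place as right child of cat.
Insert dog: dog < yak → go left; dog < owl → go left; dog > doe → go right; dog < eel → go left. Place as left child of eel.

Subtree rooted at cat contains: cat, cod — 2 nodes.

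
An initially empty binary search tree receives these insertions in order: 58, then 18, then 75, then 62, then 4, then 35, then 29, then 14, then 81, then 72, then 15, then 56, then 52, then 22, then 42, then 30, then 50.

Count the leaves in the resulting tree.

58: root
18: left child of 58 (depth 1)
75: right child of 58 (depth 1)
62: left child of 75 (depth 2)
4: left child of 18 (depth 2)
35: right child of 18 (depth 2)
29: left child of 35 (depth 3)
14: right child of 4 (depth 3)
81: right child of 75 (depth 2)
72: right child of 62 (depth 3)
15: right child of 14 (depth 4)
56: right child of 35 (depth 3)
52: left child of 56 (depth 4)
22: left child of 29 (depth 4)
42: left child of 52 (depth 5)
30: right child of 29 (depth 4)
50: right child of 42 (depth 6)

Leaves: 15, 22, 30, 50, 72, 81 — 6 in total.

6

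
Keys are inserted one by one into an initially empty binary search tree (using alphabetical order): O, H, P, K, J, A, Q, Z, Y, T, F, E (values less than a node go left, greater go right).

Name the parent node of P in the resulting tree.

O

O: root
H: left child of O (depth 1)
P: right child of O (depth 1)
K: right child of H (depth 2)
J: left child of K (depth 3)
A: left child of H (depth 2)
Q: right child of P (depth 2)
Z: right child of Q (depth 3)
Y: left child of Z (depth 4)
T: left child of Y (depth 5)
F: right child of A (depth 3)
E: left child of F (depth 4)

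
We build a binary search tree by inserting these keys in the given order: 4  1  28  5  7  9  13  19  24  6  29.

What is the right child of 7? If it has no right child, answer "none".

Resulting structure (node: left, right):
  4: L=1, R=28
  1: L=–, R=–
  28: L=5, R=29
  5: L=–, R=7
  7: L=6, R=9
  9: L=–, R=13
  13: L=–, R=19
  19: L=–, R=24
  24: L=–, R=–
  6: L=–, R=–
  29: L=–, R=–

9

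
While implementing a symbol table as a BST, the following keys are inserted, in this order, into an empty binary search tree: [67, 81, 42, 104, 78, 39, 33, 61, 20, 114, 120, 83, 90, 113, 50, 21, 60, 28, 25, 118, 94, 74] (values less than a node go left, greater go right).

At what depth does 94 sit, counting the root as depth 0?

67: root
81: right child of 67 (depth 1)
42: left child of 67 (depth 1)
104: right child of 81 (depth 2)
78: left child of 81 (depth 2)
39: left child of 42 (depth 2)
33: left child of 39 (depth 3)
61: right child of 42 (depth 2)
20: left child of 33 (depth 4)
114: right child of 104 (depth 3)
120: right child of 114 (depth 4)
83: left child of 104 (depth 3)
90: right child of 83 (depth 4)
113: left child of 114 (depth 4)
50: left child of 61 (depth 3)
21: right child of 20 (depth 5)
60: right child of 50 (depth 4)
28: right child of 21 (depth 6)
25: left child of 28 (depth 7)
118: left child of 120 (depth 5)
94: right child of 90 (depth 5)
74: left child of 78 (depth 3)

Path to 94: 67 → 81 → 104 → 83 → 90 → 94, which is 5 edges.

5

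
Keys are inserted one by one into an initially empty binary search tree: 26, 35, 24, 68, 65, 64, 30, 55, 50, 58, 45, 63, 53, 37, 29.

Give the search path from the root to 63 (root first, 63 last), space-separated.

Insert 26: tree is empty, so 26 becomes the root.
Insert 35: 35 > 26 → go right. Place as right child of 26.
Insert 24: 24 < 26 → go left. Place as left child of 26.
Insert 68: 68 > 26 → go right; 68 > 35 → go right. Place as right child of 35.
Insert 65: 65 > 26 → go right; 65 > 35 → go right; 65 < 68 → go left. Place as left child of 68.
Insert 64: 64 > 26 → go right; 64 > 35 → go right; 64 < 68 → go left; 64 < 65 → go left. Place as left child of 65.
Insert 30: 30 > 26 → go right; 30 < 35 → go left. Place as left child of 35.
Insert 55: 55 > 26 → go right; 55 > 35 → go right; 55 < 68 → go left; 55 < 65 → go left; 55 < 64 → go left. Place as left child of 64.
Insert 50: 50 > 26 → go right; 50 > 35 → go right; 50 < 68 → go left; 50 < 65 → go left; 50 < 64 → go left; 50 < 55 → go left. Place as left child of 55.
Insert 58: 58 > 26 → go right; 58 > 35 → go right; 58 < 68 → go left; 58 < 65 → go left; 58 < 64 → go left; 58 > 55 → go right. Place as right child of 55.
Insert 45: 45 > 26 → go right; 45 > 35 → go right; 45 < 68 → go left; 45 < 65 → go left; 45 < 64 → go left; 45 < 55 → go left; 45 < 50 → go left. Place as left child of 50.
Insert 63: 63 > 26 → go right; 63 > 35 → go right; 63 < 68 → go left; 63 < 65 → go left; 63 < 64 → go left; 63 > 55 → go right; 63 > 58 → go right. Place as right child of 58.
Insert 53: 53 > 26 → go right; 53 > 35 → go right; 53 < 68 → go left; 53 < 65 → go left; 53 < 64 → go left; 53 < 55 → go left; 53 > 50 → go right. Place as right child of 50.
Insert 37: 37 > 26 → go right; 37 > 35 → go right; 37 < 68 → go left; 37 < 65 → go left; 37 < 64 → go left; 37 < 55 → go left; 37 < 50 → go left; 37 < 45 → go left. Place as left child of 45.
Insert 29: 29 > 26 → go right; 29 < 35 → go left; 29 < 30 → go left. Place as left child of 30.

26 35 68 65 64 55 58 63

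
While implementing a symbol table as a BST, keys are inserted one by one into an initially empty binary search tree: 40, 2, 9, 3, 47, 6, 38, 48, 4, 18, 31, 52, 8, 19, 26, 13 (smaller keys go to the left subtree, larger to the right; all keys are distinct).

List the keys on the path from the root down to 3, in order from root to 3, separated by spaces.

40 2 9 3

Insert 40: tree is empty, so 40 becomes the root.
Insert 2: 2 < 40 → go left. Place as left child of 40.
Insert 9: 9 < 40 → go left; 9 > 2 → go right. Place as right child of 2.
Insert 3: 3 < 40 → go left; 3 > 2 → go right; 3 < 9 → go left. Place as left child of 9.
Insert 47: 47 > 40 → go right. Place as right child of 40.
Insert 6: 6 < 40 → go left; 6 > 2 → go right; 6 < 9 → go left; 6 > 3 → go right. Place as right child of 3.
Insert 38: 38 < 40 → go left; 38 > 2 → go right; 38 > 9 → go right. Place as right child of 9.
Insert 48: 48 > 40 → go right; 48 > 47 → go right. Place as right child of 47.
Insert 4: 4 < 40 → go left; 4 > 2 → go right; 4 < 9 → go left; 4 > 3 → go right; 4 < 6 → go left. Place as left child of 6.
Insert 18: 18 < 40 → go left; 18 > 2 → go right; 18 > 9 → go right; 18 < 38 → go left. Place as left child of 38.
Insert 31: 31 < 40 → go left; 31 > 2 → go right; 31 > 9 → go right; 31 < 38 → go left; 31 > 18 → go right. Place as right child of 18.
Insert 52: 52 > 40 → go right; 52 > 47 → go right; 52 > 48 → go right. Place as right child of 48.
Insert 8: 8 < 40 → go left; 8 > 2 → go right; 8 < 9 → go left; 8 > 3 → go right; 8 > 6 → go right. Place as right child of 6.
Insert 19: 19 < 40 → go left; 19 > 2 → go right; 19 > 9 → go right; 19 < 38 → go left; 19 > 18 → go right; 19 < 31 → go left. Place as left child of 31.
Insert 26: 26 < 40 → go left; 26 > 2 → go right; 26 > 9 → go right; 26 < 38 → go left; 26 > 18 → go right; 26 < 31 → go left; 26 > 19 → go right. Place as right child of 19.
Insert 13: 13 < 40 → go left; 13 > 2 → go right; 13 > 9 → go right; 13 < 38 → go left; 13 < 18 → go left. Place as left child of 18.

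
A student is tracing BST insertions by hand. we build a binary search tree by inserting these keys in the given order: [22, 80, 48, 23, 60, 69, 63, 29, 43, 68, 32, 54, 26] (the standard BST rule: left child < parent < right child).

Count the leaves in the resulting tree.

Resulting structure (node: left, right):
  22: L=–, R=80
  80: L=48, R=–
  48: L=23, R=60
  23: L=–, R=29
  60: L=54, R=69
  69: L=63, R=–
  63: L=–, R=68
  29: L=26, R=43
  43: L=32, R=–
  68: L=–, R=–
  32: L=–, R=–
  54: L=–, R=–
  26: L=–, R=–

Leaves: 26, 32, 54, 68 — 4 in total.

4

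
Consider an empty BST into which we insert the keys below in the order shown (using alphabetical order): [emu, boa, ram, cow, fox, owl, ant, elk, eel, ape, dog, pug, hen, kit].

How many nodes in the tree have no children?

4

Insert emu: tree is empty, so emu becomes the root.
Insert boa: boa < emu → go left. Place as left child of emu.
Insert ram: ram > emu → go right. Place as right child of emu.
Insert cow: cow < emu → go left; cow > boa → go right. Place as right child of boa.
Insert fox: fox > emu → go right; fox < ram → go left. Place as left child of ram.
Insert owl: owl > emu → go right; owl < ram → go left; owl > fox → go right. Place as right child of fox.
Insert ant: ant < emu → go left; ant < boa → go left. Place as left child of boa.
Insert elk: elk < emu → go left; elk > boa → go right; elk > cow → go right. Place as right child of cow.
Insert eel: eel < emu → go left; eel > boa → go right; eel > cow → go right; eel < elk → go left. Place as left child of elk.
Insert ape: ape < emu → go left; ape < boa → go left; ape > ant → go right. Place as right child of ant.
Insert dog: dog < emu → go left; dog > boa → go right; dog > cow → go right; dog < elk → go left; dog < eel → go left. Place as left child of eel.
Insert pug: pug > emu → go right; pug < ram → go left; pug > fox → go right; pug > owl → go right. Place as right child of owl.
Insert hen: hen > emu → go right; hen < ram → go left; hen > fox → go right; hen < owl → go left. Place as left child of owl.
Insert kit: kit > emu → go right; kit < ram → go left; kit > fox → go right; kit < owl → go left; kit > hen → go right. Place as right child of hen.

Leaves: ape, dog, kit, pug — 4 in total.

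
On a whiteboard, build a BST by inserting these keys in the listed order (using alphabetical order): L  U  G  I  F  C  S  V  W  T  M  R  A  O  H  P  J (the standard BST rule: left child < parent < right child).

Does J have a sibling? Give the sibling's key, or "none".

L: root
U: right child of L (depth 1)
G: left child of L (depth 1)
I: right child of G (depth 2)
F: left child of G (depth 2)
C: left child of F (depth 3)
S: left child of U (depth 2)
V: right child of U (depth 2)
W: right child of V (depth 3)
T: right child of S (depth 3)
M: left child of S (depth 3)
R: right child of M (depth 4)
A: left child of C (depth 4)
O: left child of R (depth 5)
H: left child of I (depth 3)
P: right child of O (depth 6)
J: right child of I (depth 3)

J's parent is I; the other child of I is H.

H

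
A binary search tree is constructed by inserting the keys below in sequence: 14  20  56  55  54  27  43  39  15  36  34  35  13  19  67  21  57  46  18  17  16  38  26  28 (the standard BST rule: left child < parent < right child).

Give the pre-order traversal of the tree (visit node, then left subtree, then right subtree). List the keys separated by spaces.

14 13 20 15 19 18 17 16 56 55 54 27 21 26 43 39 36 34 28 35 38 46 67 57

14: root
20: right child of 14 (depth 1)
56: right child of 20 (depth 2)
55: left child of 56 (depth 3)
54: left child of 55 (depth 4)
27: left child of 54 (depth 5)
43: right child of 27 (depth 6)
39: left child of 43 (depth 7)
15: left child of 20 (depth 2)
36: left child of 39 (depth 8)
34: left child of 36 (depth 9)
35: right child of 34 (depth 10)
13: left child of 14 (depth 1)
19: right child of 15 (depth 3)
67: right child of 56 (depth 3)
21: left child of 27 (depth 6)
57: left child of 67 (depth 4)
46: right child of 43 (depth 7)
18: left child of 19 (depth 4)
17: left child of 18 (depth 5)
16: left child of 17 (depth 6)
38: right child of 36 (depth 9)
26: right child of 21 (depth 7)
28: left child of 34 (depth 10)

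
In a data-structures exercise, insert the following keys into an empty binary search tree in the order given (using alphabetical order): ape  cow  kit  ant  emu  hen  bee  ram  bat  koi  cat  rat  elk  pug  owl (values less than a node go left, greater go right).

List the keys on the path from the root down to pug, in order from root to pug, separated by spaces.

ape cow kit ram koi pug

Insert ape: tree is empty, so ape becomes the root.
Insert cow: cow > ape → go right. Place as right child of ape.
Insert kit: kit > ape → go right; kit > cow → go right. Place as right child of cow.
Insert ant: ant < ape → go left. Place as left child of ape.
Insert emu: emu > ape → go right; emu > cow → go right; emu < kit → go left. Place as left child of kit.
Insert hen: hen > ape → go right; hen > cow → go right; hen < kit → go left; hen > emu → go right. Place as right child of emu.
Insert bee: bee > ape → go right; bee < cow → go left. Place as left child of cow.
Insert ram: ram > ape → go right; ram > cow → go right; ram > kit → go right. Place as right child of kit.
Insert bat: bat > ape → go right; bat < cow → go left; bat < bee → go left. Place as left child of bee.
Insert koi: koi > ape → go right; koi > cow → go right; koi > kit → go right; koi < ram → go left. Place as left child of ram.
Insert cat: cat > ape → go right; cat < cow → go left; cat > bee → go right. Place as right child of bee.
Insert rat: rat > ape → go right; rat > cow → go right; rat > kit → go right; rat > ram → go right. Place as right child of ram.
Insert elk: elk > ape → go right; elk > cow → go right; elk < kit → go left; elk < emu → go left. Place as left child of emu.
Insert pug: pug > ape → go right; pug > cow → go right; pug > kit → go right; pug < ram → go left; pug > koi → go right. Place as right child of koi.
Insert owl: owl > ape → go right; owl > cow → go right; owl > kit → go right; owl < ram → go left; owl > koi → go right; owl < pug → go left. Place as left child of pug.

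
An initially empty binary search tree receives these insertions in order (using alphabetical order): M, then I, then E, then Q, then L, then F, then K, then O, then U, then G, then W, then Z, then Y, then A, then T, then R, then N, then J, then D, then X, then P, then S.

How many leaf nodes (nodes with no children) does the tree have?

7

M: root
I: left child of M (depth 1)
E: left child of I (depth 2)
Q: right child of M (depth 1)
L: right child of I (depth 2)
F: right child of E (depth 3)
K: left child of L (depth 3)
O: left child of Q (depth 2)
U: right child of Q (depth 2)
G: right child of F (depth 4)
W: right child of U (depth 3)
Z: right child of W (depth 4)
Y: left child of Z (depth 5)
A: left child of E (depth 3)
T: left child of U (depth 3)
R: left child of T (depth 4)
N: left child of O (depth 3)
J: left child of K (depth 4)
D: right child of A (depth 4)
X: left child of Y (depth 6)
P: right child of O (depth 3)
S: right child of R (depth 5)

Leaves: D, G, J, N, P, S, X — 7 in total.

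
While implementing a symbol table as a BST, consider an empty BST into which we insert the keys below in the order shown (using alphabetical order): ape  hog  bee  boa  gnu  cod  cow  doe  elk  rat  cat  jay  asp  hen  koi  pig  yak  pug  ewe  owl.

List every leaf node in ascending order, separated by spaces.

Insert ape: tree is empty, so ape becomes the root.
Insert hog: hog > ape → go right. Place as right child of ape.
Insert bee: bee > ape → go right; bee < hog → go left. Place as left child of hog.
Insert boa: boa > ape → go right; boa < hog → go left; boa > bee → go right. Place as right child of bee.
Insert gnu: gnu > ape → go right; gnu < hog → go left; gnu > bee → go right; gnu > boa → go right. Place as right child of boa.
Insert cod: cod > ape → go right; cod < hog → go left; cod > bee → go right; cod > boa → go right; cod < gnu → go left. Place as left child of gnu.
Insert cow: cow > ape → go right; cow < hog → go left; cow > bee → go right; cow > boa → go right; cow < gnu → go left; cow > cod → go right. Place as right child of cod.
Insert doe: doe > ape → go right; doe < hog → go left; doe > bee → go right; doe > boa → go right; doe < gnu → go left; doe > cod → go right; doe > cow → go right. Place as right child of cow.
Insert elk: elk > ape → go right; elk < hog → go left; elk > bee → go right; elk > boa → go right; elk < gnu → go left; elk > cod → go right; elk > cow → go right; elk > doe → go right. Place as right child of doe.
Insert rat: rat > ape → go right; rat > hog → go right. Place as right child of hog.
Insert cat: cat > ape → go right; cat < hog → go left; cat > bee → go right; cat > boa → go right; cat < gnu → go left; cat < cod → go left. Place as left child of cod.
Insert jay: jay > ape → go right; jay > hog → go right; jay < rat → go left. Place as left child of rat.
Insert asp: asp > ape → go right; asp < hog → go left; asp < bee → go left. Place as left child of bee.
Insert hen: hen > ape → go right; hen < hog → go left; hen > bee → go right; hen > boa → go right; hen > gnu → go right. Place as right child of gnu.
Insert koi: koi > ape → go right; koi > hog → go right; koi < rat → go left; koi > jay → go right. Place as right child of jay.
Insert pig: pig > ape → go right; pig > hog → go right; pig < rat → go left; pig > jay → go right; pig > koi → go right. Place as right child of koi.
Insert yak: yak > ape → go right; yak > hog → go right; yak > rat → go right. Place as right child of rat.
Insert pug: pug > ape → go right; pug > hog → go right; pug < rat → go left; pug > jay → go right; pug > koi → go right; pug > pig → go right. Place as right child of pig.
Insert ewe: ewe > ape → go right; ewe < hog → go left; ewe > bee → go right; ewe > boa → go right; ewe < gnu → go left; ewe > cod → go right; ewe > cow → go right; ewe > doe → go right; ewe > elk → go right. Place as right child of elk.
Insert owl: owl > ape → go right; owl > hog → go right; owl < rat → go left; owl > jay → go right; owl > koi → go right; owl < pig → go left. Place as left child of pig.

asp cat ewe hen owl pug yak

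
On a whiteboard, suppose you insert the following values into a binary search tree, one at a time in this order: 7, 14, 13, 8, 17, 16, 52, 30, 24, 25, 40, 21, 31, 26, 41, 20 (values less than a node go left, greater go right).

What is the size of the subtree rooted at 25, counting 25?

2

Insert 7: tree is empty, so 7 becomes the root.
Insert 14: 14 > 7 → go right. Place as right child of 7.
Insert 13: 13 > 7 → go right; 13 < 14 → go left. Place as left child of 14.
Insert 8: 8 > 7 → go right; 8 < 14 → go left; 8 < 13 → go left. Place as left child of 13.
Insert 17: 17 > 7 → go right; 17 > 14 → go right. Place as right child of 14.
Insert 16: 16 > 7 → go right; 16 > 14 → go right; 16 < 17 → go left. Place as left child of 17.
Insert 52: 52 > 7 → go right; 52 > 14 → go right; 52 > 17 → go right. Place as right child of 17.
Insert 30: 30 > 7 → go right; 30 > 14 → go right; 30 > 17 → go right; 30 < 52 → go left. Place as left child of 52.
Insert 24: 24 > 7 → go right; 24 > 14 → go right; 24 > 17 → go right; 24 < 52 → go left; 24 < 30 → go left. Place as left child of 30.
Insert 25: 25 > 7 → go right; 25 > 14 → go right; 25 > 17 → go right; 25 < 52 → go left; 25 < 30 → go left; 25 > 24 → go right. Place as right child of 24.
Insert 40: 40 > 7 → go right; 40 > 14 → go right; 40 > 17 → go right; 40 < 52 → go left; 40 > 30 → go right. Place as right child of 30.
Insert 21: 21 > 7 → go right; 21 > 14 → go right; 21 > 17 → go right; 21 < 52 → go left; 21 < 30 → go left; 21 < 24 → go left. Place as left child of 24.
Insert 31: 31 > 7 → go right; 31 > 14 → go right; 31 > 17 → go right; 31 < 52 → go left; 31 > 30 → go right; 31 < 40 → go left. Place as left child of 40.
Insert 26: 26 > 7 → go right; 26 > 14 → go right; 26 > 17 → go right; 26 < 52 → go left; 26 < 30 → go left; 26 > 24 → go right; 26 > 25 → go right. Place as right child of 25.
Insert 41: 41 > 7 → go right; 41 > 14 → go right; 41 > 17 → go right; 41 < 52 → go left; 41 > 30 → go right; 41 > 40 → go right. Place as right child of 40.
Insert 20: 20 > 7 → go right; 20 > 14 → go right; 20 > 17 → go right; 20 < 52 → go left; 20 < 30 → go left; 20 < 24 → go left; 20 < 21 → go left. Place as left child of 21.

Subtree rooted at 25 contains: 25, 26 — 2 nodes.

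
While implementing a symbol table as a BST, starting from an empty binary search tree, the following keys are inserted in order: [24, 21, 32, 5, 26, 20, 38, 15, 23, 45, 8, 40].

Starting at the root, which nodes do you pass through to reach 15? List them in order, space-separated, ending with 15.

24 21 5 20 15

24: root
21: left child of 24 (depth 1)
32: right child of 24 (depth 1)
5: left child of 21 (depth 2)
26: left child of 32 (depth 2)
20: right child of 5 (depth 3)
38: right child of 32 (depth 2)
15: left child of 20 (depth 4)
23: right child of 21 (depth 2)
45: right child of 38 (depth 3)
8: left child of 15 (depth 5)
40: left child of 45 (depth 4)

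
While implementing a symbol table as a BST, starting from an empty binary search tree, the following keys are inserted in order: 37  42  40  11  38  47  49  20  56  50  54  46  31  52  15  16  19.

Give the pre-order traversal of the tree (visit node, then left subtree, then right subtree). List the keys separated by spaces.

37: root
42: right child of 37 (depth 1)
40: left child of 42 (depth 2)
11: left child of 37 (depth 1)
38: left child of 40 (depth 3)
47: right child of 42 (depth 2)
49: right child of 47 (depth 3)
20: right child of 11 (depth 2)
56: right child of 49 (depth 4)
50: left child of 56 (depth 5)
54: right child of 50 (depth 6)
46: left child of 47 (depth 3)
31: right child of 20 (depth 3)
52: left child of 54 (depth 7)
15: left child of 20 (depth 3)
16: right child of 15 (depth 4)
19: right child of 16 (depth 5)

37 11 20 15 16 19 31 42 40 38 47 46 49 56 50 54 52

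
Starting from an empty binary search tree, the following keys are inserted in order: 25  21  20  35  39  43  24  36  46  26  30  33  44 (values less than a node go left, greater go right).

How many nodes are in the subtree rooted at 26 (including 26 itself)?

25: root
21: left child of 25 (depth 1)
20: left child of 21 (depth 2)
35: right child of 25 (depth 1)
39: right child of 35 (depth 2)
43: right child of 39 (depth 3)
24: right child of 21 (depth 2)
36: left child of 39 (depth 3)
46: right child of 43 (depth 4)
26: left child of 35 (depth 2)
30: right child of 26 (depth 3)
33: right child of 30 (depth 4)
44: left child of 46 (depth 5)

Subtree rooted at 26 contains: 26, 30, 33 — 3 nodes.

3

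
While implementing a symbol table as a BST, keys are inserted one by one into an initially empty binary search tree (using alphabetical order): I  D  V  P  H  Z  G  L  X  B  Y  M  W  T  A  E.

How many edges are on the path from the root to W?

I: root
D: left child of I (depth 1)
V: right child of I (depth 1)
P: left child of V (depth 2)
H: right child of D (depth 2)
Z: right child of V (depth 2)
G: left child of H (depth 3)
L: left child of P (depth 3)
X: left child of Z (depth 3)
B: left child of D (depth 2)
Y: right child of X (depth 4)
M: right child of L (depth 4)
W: left child of X (depth 4)
T: right child of P (depth 3)
A: left child of B (depth 3)
E: left child of G (depth 4)

Path to W: I → V → Z → X → W, which is 4 edges.

4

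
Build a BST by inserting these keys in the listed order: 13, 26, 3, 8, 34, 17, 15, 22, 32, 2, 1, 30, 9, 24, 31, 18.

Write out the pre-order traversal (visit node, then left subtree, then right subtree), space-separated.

13: root
26: right child of 13 (depth 1)
3: left child of 13 (depth 1)
8: right child of 3 (depth 2)
34: right child of 26 (depth 2)
17: left child of 26 (depth 2)
15: left child of 17 (depth 3)
22: right child of 17 (depth 3)
32: left child of 34 (depth 3)
2: left child of 3 (depth 2)
1: left child of 2 (depth 3)
30: left child of 32 (depth 4)
9: right child of 8 (depth 3)
24: right child of 22 (depth 4)
31: right child of 30 (depth 5)
18: left child of 22 (depth 4)

13 3 2 1 8 9 26 17 15 22 18 24 34 32 30 31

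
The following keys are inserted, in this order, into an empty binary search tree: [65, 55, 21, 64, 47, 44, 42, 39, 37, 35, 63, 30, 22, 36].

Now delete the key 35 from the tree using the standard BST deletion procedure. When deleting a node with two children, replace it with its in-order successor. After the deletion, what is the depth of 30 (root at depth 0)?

Insert 65: tree is empty, so 65 becomes the root.
Insert 55: 55 < 65 → go left. Place as left child of 65.
Insert 21: 21 < 65 → go left; 21 < 55 → go left. Place as left child of 55.
Insert 64: 64 < 65 → go left; 64 > 55 → go right. Place as right child of 55.
Insert 47: 47 < 65 → go left; 47 < 55 → go left; 47 > 21 → go right. Place as right child of 21.
Insert 44: 44 < 65 → go left; 44 < 55 → go left; 44 > 21 → go right; 44 < 47 → go left. Place as left child of 47.
Insert 42: 42 < 65 → go left; 42 < 55 → go left; 42 > 21 → go right; 42 < 47 → go left; 42 < 44 → go left. Place as left child of 44.
Insert 39: 39 < 65 → go left; 39 < 55 → go left; 39 > 21 → go right; 39 < 47 → go left; 39 < 44 → go left; 39 < 42 → go left. Place as left child of 42.
Insert 37: 37 < 65 → go left; 37 < 55 → go left; 37 > 21 → go right; 37 < 47 → go left; 37 < 44 → go left; 37 < 42 → go left; 37 < 39 → go left. Place as left child of 39.
Insert 35: 35 < 65 → go left; 35 < 55 → go left; 35 > 21 → go right; 35 < 47 → go left; 35 < 44 → go left; 35 < 42 → go left; 35 < 39 → go left; 35 < 37 → go left. Place as left child of 37.
Insert 63: 63 < 65 → go left; 63 > 55 → go right; 63 < 64 → go left. Place as left child of 64.
Insert 30: 30 < 65 → go left; 30 < 55 → go left; 30 > 21 → go right; 30 < 47 → go left; 30 < 44 → go left; 30 < 42 → go left; 30 < 39 → go left; 30 < 37 → go left; 30 < 35 → go left. Place as left child of 35.
Insert 22: 22 < 65 → go left; 22 < 55 → go left; 22 > 21 → go right; 22 < 47 → go left; 22 < 44 → go left; 22 < 42 → go left; 22 < 39 → go left; 22 < 37 → go left; 22 < 35 → go left; 22 < 30 → go left. Place as left child of 30.
Insert 36: 36 < 65 → go left; 36 < 55 → go left; 36 > 21 → go right; 36 < 47 → go left; 36 < 44 → go left; 36 < 42 → go left; 36 < 39 → go left; 36 < 37 → go left; 36 > 35 → go right. Place as right child of 35.

Delete 35 (two children — replace with in-order successor).
After deletion, path to 30: 65 → 55 → 21 → 47 → 44 → 42 → 39 → 37 → 36 → 30.

9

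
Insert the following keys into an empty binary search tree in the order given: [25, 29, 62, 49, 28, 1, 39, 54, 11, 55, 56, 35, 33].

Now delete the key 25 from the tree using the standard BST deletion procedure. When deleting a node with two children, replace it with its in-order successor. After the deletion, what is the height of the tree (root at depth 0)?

6

Resulting structure (node: left, right):
  25: L=1, R=29
  29: L=28, R=62
  62: L=49, R=–
  49: L=39, R=54
  28: L=–, R=–
  1: L=–, R=11
  39: L=35, R=–
  54: L=–, R=55
  11: L=–, R=–
  55: L=–, R=56
  56: L=–, R=–
  35: L=33, R=–
  33: L=–, R=–

Delete 25 (two children — replace with in-order successor).
After deletion, deepest node is 56 at depth 6.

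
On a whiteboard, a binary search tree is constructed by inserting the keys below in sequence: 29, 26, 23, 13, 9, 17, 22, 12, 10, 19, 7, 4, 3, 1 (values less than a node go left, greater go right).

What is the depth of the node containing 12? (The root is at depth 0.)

5

Insert 29: tree is empty, so 29 becomes the root.
Insert 26: 26 < 29 → go left. Place as left child of 29.
Insert 23: 23 < 29 → go left; 23 < 26 → go left. Place as left child of 26.
Insert 13: 13 < 29 → go left; 13 < 26 → go left; 13 < 23 → go left. Place as left child of 23.
Insert 9: 9 < 29 → go left; 9 < 26 → go left; 9 < 23 → go left; 9 < 13 → go left. Place as left child of 13.
Insert 17: 17 < 29 → go left; 17 < 26 → go left; 17 < 23 → go left; 17 > 13 → go right. Place as right child of 13.
Insert 22: 22 < 29 → go left; 22 < 26 → go left; 22 < 23 → go left; 22 > 13 → go right; 22 > 17 → go right. Place as right child of 17.
Insert 12: 12 < 29 → go left; 12 < 26 → go left; 12 < 23 → go left; 12 < 13 → go left; 12 > 9 → go right. Place as right child of 9.
Insert 10: 10 < 29 → go left; 10 < 26 → go left; 10 < 23 → go left; 10 < 13 → go left; 10 > 9 → go right; 10 < 12 → go left. Place as left child of 12.
Insert 19: 19 < 29 → go left; 19 < 26 → go left; 19 < 23 → go left; 19 > 13 → go right; 19 > 17 → go right; 19 < 22 → go left. Place as left child of 22.
Insert 7: 7 < 29 → go left; 7 < 26 → go left; 7 < 23 → go left; 7 < 13 → go left; 7 < 9 → go left. Place as left child of 9.
Insert 4: 4 < 29 → go left; 4 < 26 → go left; 4 < 23 → go left; 4 < 13 → go left; 4 < 9 → go left; 4 < 7 → go left. Place as left child of 7.
Insert 3: 3 < 29 → go left; 3 < 26 → go left; 3 < 23 → go left; 3 < 13 → go left; 3 < 9 → go left; 3 < 7 → go left; 3 < 4 → go left. Place as left child of 4.
Insert 1: 1 < 29 → go left; 1 < 26 → go left; 1 < 23 → go left; 1 < 13 → go left; 1 < 9 → go left; 1 < 7 → go left; 1 < 4 → go left; 1 < 3 → go left. Place as left child of 3.

Path to 12: 29 → 26 → 23 → 13 → 9 → 12, which is 5 edges.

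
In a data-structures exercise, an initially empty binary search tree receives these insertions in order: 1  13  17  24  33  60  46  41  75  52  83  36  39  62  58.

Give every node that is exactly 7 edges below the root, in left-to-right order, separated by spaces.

41 52 62 83

Resulting structure (node: left, right):
  1: L=–, R=13
  13: L=–, R=17
  17: L=–, R=24
  24: L=–, R=33
  33: L=–, R=60
  60: L=46, R=75
  46: L=41, R=52
  41: L=36, R=–
  75: L=62, R=83
  52: L=–, R=58
  83: L=–, R=–
  36: L=–, R=39
  39: L=–, R=–
  62: L=–, R=–
  58: L=–, R=–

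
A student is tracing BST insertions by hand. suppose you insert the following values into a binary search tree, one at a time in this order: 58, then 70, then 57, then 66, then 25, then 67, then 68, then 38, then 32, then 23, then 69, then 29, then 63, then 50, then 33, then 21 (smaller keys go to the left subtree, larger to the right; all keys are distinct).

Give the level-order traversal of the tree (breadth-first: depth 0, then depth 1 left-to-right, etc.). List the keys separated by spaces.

58 57 70 25 66 23 38 63 67 21 32 50 68 29 33 69

58: root
70: right child of 58 (depth 1)
57: left child of 58 (depth 1)
66: left child of 70 (depth 2)
25: left child of 57 (depth 2)
67: right child of 66 (depth 3)
68: right child of 67 (depth 4)
38: right child of 25 (depth 3)
32: left child of 38 (depth 4)
23: left child of 25 (depth 3)
69: right child of 68 (depth 5)
29: left child of 32 (depth 5)
63: left child of 66 (depth 3)
50: right child of 38 (depth 4)
33: right child of 32 (depth 5)
21: left child of 23 (depth 4)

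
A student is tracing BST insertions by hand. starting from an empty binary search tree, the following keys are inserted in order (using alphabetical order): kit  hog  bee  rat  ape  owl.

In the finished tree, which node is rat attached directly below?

kit

Insert kit: tree is empty, so kit becomes the root.
Insert hog: hog < kit → go left. Place as left child of kit.
Insert bee: bee < kit → go left; bee < hog → go left. Place as left child of hog.
Insert rat: rat > kit → go right. Place as right child of kit.
Insert ape: ape < kit → go left; ape < hog → go left; ape < bee → go left. Place as left child of bee.
Insert owl: owl > kit → go right; owl < rat → go left. Place as left child of rat.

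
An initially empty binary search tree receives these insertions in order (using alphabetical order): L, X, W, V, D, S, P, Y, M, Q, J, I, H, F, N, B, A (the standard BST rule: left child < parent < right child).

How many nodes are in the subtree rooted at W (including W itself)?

7

Resulting structure (node: left, right):
  L: L=D, R=X
  X: L=W, R=Y
  W: L=V, R=–
  V: L=S, R=–
  D: L=B, R=J
  S: L=P, R=–
  P: L=M, R=Q
  Y: L=–, R=–
  M: L=–, R=N
  Q: L=–, R=–
  J: L=I, R=–
  I: L=H, R=–
  H: L=F, R=–
  F: L=–, R=–
  N: L=–, R=–
  B: L=A, R=–
  A: L=–, R=–

Subtree rooted at W contains: W, V, S, P, M, N, Q — 7 nodes.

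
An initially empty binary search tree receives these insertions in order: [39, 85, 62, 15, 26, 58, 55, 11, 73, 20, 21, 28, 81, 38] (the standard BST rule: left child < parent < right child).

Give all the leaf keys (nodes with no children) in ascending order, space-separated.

11 21 38 55 81

Insert 39: tree is empty, so 39 becomes the root.
Insert 85: 85 > 39 → go right. Place as right child of 39.
Insert 62: 62 > 39 → go right; 62 < 85 → go left. Place as left child of 85.
Insert 15: 15 < 39 → go left. Place as left child of 39.
Insert 26: 26 < 39 → go left; 26 > 15 → go right. Place as right child of 15.
Insert 58: 58 > 39 → go right; 58 < 85 → go left; 58 < 62 → go left. Place as left child of 62.
Insert 55: 55 > 39 → go right; 55 < 85 → go left; 55 < 62 → go left; 55 < 58 → go left. Place as left child of 58.
Insert 11: 11 < 39 → go left; 11 < 15 → go left. Place as left child of 15.
Insert 73: 73 > 39 → go right; 73 < 85 → go left; 73 > 62 → go right. Place as right child of 62.
Insert 20: 20 < 39 → go left; 20 > 15 → go right; 20 < 26 → go left. Place as left child of 26.
Insert 21: 21 < 39 → go left; 21 > 15 → go right; 21 < 26 → go left; 21 > 20 → go right. Place as right child of 20.
Insert 28: 28 < 39 → go left; 28 > 15 → go right; 28 > 26 → go right. Place as right child of 26.
Insert 81: 81 > 39 → go right; 81 < 85 → go left; 81 > 62 → go right; 81 > 73 → go right. Place as right child of 73.
Insert 38: 38 < 39 → go left; 38 > 15 → go right; 38 > 26 → go right; 38 > 28 → go right. Place as right child of 28.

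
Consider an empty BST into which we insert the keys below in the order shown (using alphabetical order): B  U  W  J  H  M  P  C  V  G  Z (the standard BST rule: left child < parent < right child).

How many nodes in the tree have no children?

Resulting structure (node: left, right):
  B: L=–, R=U
  U: L=J, R=W
  W: L=V, R=Z
  J: L=H, R=M
  H: L=C, R=–
  M: L=–, R=P
  P: L=–, R=–
  C: L=–, R=G
  V: L=–, R=–
  G: L=–, R=–
  Z: L=–, R=–

Leaves: G, P, V, Z — 4 in total.

4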